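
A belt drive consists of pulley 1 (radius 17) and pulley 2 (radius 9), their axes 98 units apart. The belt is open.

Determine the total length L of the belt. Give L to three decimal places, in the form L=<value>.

L=278.335

open belt: β = asin((r2−r1)/C) = asin(-8/98) = -4.6824°
wrap1 = π − 2β = 189.3648°
wrap2 = π + 2β = 170.6352°
tangent length = C·cosβ = 97.6729
L = r1·wrap1 + r2·wrap2 + 2·C·cosβ = 17·3.3050 + 9·2.9781 + 2·97.6729 = 278.3348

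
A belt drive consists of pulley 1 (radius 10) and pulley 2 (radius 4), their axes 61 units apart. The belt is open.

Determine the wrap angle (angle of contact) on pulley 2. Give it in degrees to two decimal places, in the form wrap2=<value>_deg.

open belt: β = asin((r2−r1)/C) = asin(-6/61) = -5.6448°
wrap1 = π − 2β = 191.2896°
wrap2 = π + 2β = 168.7104°

wrap2=168.71_deg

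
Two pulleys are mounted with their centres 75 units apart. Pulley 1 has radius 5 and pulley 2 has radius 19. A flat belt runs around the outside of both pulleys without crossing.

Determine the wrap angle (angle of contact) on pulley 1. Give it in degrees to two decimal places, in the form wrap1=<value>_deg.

wrap1=158.48_deg

open belt: β = asin((r2−r1)/C) = asin(14/75) = 10.7583°
wrap1 = π − 2β = 158.4834°
wrap2 = π + 2β = 201.5166°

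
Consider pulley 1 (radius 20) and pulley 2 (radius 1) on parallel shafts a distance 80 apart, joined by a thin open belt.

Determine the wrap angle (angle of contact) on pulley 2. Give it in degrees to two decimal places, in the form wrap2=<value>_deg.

wrap2=152.52_deg

open belt: β = asin((r2−r1)/C) = asin(-19/80) = -13.7390°
wrap1 = π − 2β = 207.4781°
wrap2 = π + 2β = 152.5219°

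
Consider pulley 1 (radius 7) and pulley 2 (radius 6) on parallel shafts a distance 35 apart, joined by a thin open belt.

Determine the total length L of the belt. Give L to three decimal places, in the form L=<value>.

L=110.869

open belt: β = asin((r2−r1)/C) = asin(-1/35) = -1.6372°
wrap1 = π − 2β = 183.2745°
wrap2 = π + 2β = 176.7255°
tangent length = C·cosβ = 34.9857
L = r1·wrap1 + r2·wrap2 + 2·C·cosβ = 7·3.1987 + 6·3.0844 + 2·34.9857 = 110.8693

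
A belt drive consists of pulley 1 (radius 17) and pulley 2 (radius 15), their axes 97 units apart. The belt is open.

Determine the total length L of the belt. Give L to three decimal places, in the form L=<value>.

L=294.572

open belt: β = asin((r2−r1)/C) = asin(-2/97) = -1.1814°
wrap1 = π − 2β = 182.3629°
wrap2 = π + 2β = 177.6371°
tangent length = C·cosβ = 96.9794
L = r1·wrap1 + r2·wrap2 + 2·C·cosβ = 17·3.1828 + 15·3.1004 + 2·96.9794 = 294.5722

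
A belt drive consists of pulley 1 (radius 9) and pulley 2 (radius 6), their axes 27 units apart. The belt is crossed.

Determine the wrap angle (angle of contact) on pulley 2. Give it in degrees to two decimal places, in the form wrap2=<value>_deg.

wrap2=247.50_deg

crossed belt: β = asin((r1+r2)/C) = asin(15/27) = 33.7490°
wrap1 = wrap2 = π + 2β = 247.4980°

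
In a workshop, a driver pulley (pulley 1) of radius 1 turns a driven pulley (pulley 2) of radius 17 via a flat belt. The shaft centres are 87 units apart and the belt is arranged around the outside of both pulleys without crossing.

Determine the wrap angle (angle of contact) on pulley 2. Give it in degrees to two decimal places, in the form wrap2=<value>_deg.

wrap2=201.19_deg

open belt: β = asin((r2−r1)/C) = asin(16/87) = 10.5975°
wrap1 = π − 2β = 158.8050°
wrap2 = π + 2β = 201.1950°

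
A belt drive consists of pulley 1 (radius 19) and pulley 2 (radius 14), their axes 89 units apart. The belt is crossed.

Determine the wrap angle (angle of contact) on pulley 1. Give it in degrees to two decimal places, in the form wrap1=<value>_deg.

crossed belt: β = asin((r1+r2)/C) = asin(33/89) = 21.7641°
wrap1 = wrap2 = π + 2β = 223.5283°

wrap1=223.53_deg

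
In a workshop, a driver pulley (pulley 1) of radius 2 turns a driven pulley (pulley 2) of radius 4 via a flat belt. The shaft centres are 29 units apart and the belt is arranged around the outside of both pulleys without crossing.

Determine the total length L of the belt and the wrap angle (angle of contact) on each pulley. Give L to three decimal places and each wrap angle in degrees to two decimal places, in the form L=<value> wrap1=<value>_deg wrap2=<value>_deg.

L=76.988 wrap1=172.09_deg wrap2=187.91_deg

open belt: β = asin((r2−r1)/C) = asin(2/29) = 3.9546°
wrap1 = π − 2β = 172.0909°
wrap2 = π + 2β = 187.9091°
tangent length = C·cosβ = 28.9310
L = r1·wrap1 + r2·wrap2 + 2·C·cosβ = 2·3.0036 + 4·3.2796 + 2·28.9310 = 76.9875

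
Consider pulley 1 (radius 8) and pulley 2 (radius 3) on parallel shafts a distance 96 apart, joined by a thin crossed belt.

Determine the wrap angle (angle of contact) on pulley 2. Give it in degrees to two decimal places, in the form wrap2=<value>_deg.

crossed belt: β = asin((r1+r2)/C) = asin(11/96) = 6.5796°
wrap1 = wrap2 = π + 2β = 193.1592°

wrap2=193.16_deg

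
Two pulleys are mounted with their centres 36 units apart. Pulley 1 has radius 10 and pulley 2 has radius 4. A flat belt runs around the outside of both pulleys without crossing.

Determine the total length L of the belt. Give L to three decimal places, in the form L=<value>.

L=116.985

open belt: β = asin((r2−r1)/C) = asin(-6/36) = -9.5941°
wrap1 = π − 2β = 199.1881°
wrap2 = π + 2β = 160.8119°
tangent length = C·cosβ = 35.4965
L = r1·wrap1 + r2·wrap2 + 2·C·cosβ = 10·3.4765 + 4·2.8067 + 2·35.4965 = 116.9846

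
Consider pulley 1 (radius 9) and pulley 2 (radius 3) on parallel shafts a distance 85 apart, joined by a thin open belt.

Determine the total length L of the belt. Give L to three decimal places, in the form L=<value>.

open belt: β = asin((r2−r1)/C) = asin(-6/85) = -4.0478°
wrap1 = π − 2β = 188.0955°
wrap2 = π + 2β = 171.9045°
tangent length = C·cosβ = 84.7880
L = r1·wrap1 + r2·wrap2 + 2·C·cosβ = 9·3.2829 + 3·3.0003 + 2·84.7880 = 208.1228

L=208.123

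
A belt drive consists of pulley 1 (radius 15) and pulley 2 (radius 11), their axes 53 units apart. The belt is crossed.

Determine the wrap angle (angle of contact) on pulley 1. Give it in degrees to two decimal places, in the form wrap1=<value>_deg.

wrap1=238.76_deg

crossed belt: β = asin((r1+r2)/C) = asin(26/53) = 29.3778°
wrap1 = wrap2 = π + 2β = 238.7556°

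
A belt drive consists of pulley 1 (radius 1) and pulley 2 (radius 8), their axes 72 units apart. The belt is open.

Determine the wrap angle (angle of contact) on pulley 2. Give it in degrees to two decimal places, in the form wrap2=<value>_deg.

wrap2=191.16_deg

open belt: β = asin((r2−r1)/C) = asin(7/72) = 5.5792°
wrap1 = π − 2β = 168.8415°
wrap2 = π + 2β = 191.1585°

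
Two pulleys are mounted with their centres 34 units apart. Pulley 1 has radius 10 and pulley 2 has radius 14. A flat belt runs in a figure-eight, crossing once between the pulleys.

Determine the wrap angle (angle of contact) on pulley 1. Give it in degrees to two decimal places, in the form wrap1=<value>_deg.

crossed belt: β = asin((r1+r2)/C) = asin(24/34) = 44.9009°
wrap1 = wrap2 = π + 2β = 269.8017°

wrap1=269.80_deg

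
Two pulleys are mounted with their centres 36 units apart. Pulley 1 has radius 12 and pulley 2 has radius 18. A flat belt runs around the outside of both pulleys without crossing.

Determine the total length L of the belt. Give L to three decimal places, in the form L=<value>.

L=167.250

open belt: β = asin((r2−r1)/C) = asin(6/36) = 9.5941°
wrap1 = π − 2β = 160.8119°
wrap2 = π + 2β = 199.1881°
tangent length = C·cosβ = 35.4965
L = r1·wrap1 + r2·wrap2 + 2·C·cosβ = 12·2.8067 + 18·3.4765 + 2·35.4965 = 167.2501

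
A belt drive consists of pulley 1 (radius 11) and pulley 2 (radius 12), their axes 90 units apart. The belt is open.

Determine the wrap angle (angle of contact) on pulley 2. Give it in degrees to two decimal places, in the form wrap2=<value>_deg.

wrap2=181.27_deg

open belt: β = asin((r2−r1)/C) = asin(1/90) = 0.6366°
wrap1 = π − 2β = 178.7267°
wrap2 = π + 2β = 181.2733°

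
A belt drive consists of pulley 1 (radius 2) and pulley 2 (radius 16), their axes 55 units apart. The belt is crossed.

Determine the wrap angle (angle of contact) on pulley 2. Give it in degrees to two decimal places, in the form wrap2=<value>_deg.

wrap2=218.21_deg

crossed belt: β = asin((r1+r2)/C) = asin(18/55) = 19.1033°
wrap1 = wrap2 = π + 2β = 218.2066°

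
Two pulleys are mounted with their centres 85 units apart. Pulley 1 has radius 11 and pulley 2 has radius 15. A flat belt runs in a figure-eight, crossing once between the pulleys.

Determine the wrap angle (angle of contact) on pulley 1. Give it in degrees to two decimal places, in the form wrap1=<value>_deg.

crossed belt: β = asin((r1+r2)/C) = asin(26/85) = 17.8113°
wrap1 = wrap2 = π + 2β = 215.6225°

wrap1=215.62_deg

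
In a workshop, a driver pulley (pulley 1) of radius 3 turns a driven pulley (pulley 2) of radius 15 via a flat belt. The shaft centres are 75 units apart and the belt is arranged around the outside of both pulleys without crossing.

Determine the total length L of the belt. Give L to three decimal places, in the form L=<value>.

open belt: β = asin((r2−r1)/C) = asin(12/75) = 9.2069°
wrap1 = π − 2β = 161.5862°
wrap2 = π + 2β = 198.4138°
tangent length = C·cosβ = 74.0338
L = r1·wrap1 + r2·wrap2 + 2·C·cosβ = 3·2.8202 + 15·3.4630 + 2·74.0338 = 208.4728

L=208.473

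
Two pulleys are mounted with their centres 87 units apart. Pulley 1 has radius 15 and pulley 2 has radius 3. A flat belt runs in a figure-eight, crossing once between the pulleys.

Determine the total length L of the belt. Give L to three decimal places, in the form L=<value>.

crossed belt: β = asin((r1+r2)/C) = asin(18/87) = 11.9405°
wrap1 = wrap2 = π + 2β = 203.8811°
tangent length = C·cosβ = 85.1176
L = (r1+r2)·wrap + 2·C·cosβ = 18·3.5584 + 2·85.1176 = 234.2863

L=234.286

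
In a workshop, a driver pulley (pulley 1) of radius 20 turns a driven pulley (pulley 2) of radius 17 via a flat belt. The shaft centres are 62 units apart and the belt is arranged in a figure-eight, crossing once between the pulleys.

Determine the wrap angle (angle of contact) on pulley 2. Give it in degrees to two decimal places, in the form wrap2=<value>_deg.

wrap2=253.28_deg

crossed belt: β = asin((r1+r2)/C) = asin(37/62) = 36.6392°
wrap1 = wrap2 = π + 2β = 253.2784°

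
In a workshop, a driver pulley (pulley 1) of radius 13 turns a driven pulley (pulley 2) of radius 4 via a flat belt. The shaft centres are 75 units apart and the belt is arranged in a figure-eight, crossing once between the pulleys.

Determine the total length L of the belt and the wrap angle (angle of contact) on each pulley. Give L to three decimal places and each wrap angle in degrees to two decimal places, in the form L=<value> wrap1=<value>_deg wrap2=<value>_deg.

L=207.277 wrap1=206.20_deg wrap2=206.20_deg

crossed belt: β = asin((r1+r2)/C) = asin(17/75) = 13.1009°
wrap1 = wrap2 = π + 2β = 206.2018°
tangent length = C·cosβ = 73.0479
L = (r1+r2)·wrap + 2·C·cosβ = 17·3.5989 + 2·73.0479 = 207.2772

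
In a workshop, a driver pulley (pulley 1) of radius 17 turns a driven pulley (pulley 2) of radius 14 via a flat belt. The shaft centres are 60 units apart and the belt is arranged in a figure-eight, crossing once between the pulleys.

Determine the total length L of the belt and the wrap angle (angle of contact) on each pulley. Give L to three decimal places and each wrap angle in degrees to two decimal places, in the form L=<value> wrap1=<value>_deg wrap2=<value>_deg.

crossed belt: β = asin((r1+r2)/C) = asin(31/60) = 31.1089°
wrap1 = wrap2 = π + 2β = 242.2178°
tangent length = C·cosβ = 51.3712
L = (r1+r2)·wrap + 2·C·cosβ = 31·4.2275 + 2·51.3712 = 233.7949

L=233.795 wrap1=242.22_deg wrap2=242.22_deg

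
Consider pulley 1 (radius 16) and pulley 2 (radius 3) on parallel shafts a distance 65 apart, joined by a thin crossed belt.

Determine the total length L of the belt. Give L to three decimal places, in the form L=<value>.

L=195.285

crossed belt: β = asin((r1+r2)/C) = asin(19/65) = 16.9962°
wrap1 = wrap2 = π + 2β = 213.9923°
tangent length = C·cosβ = 62.1611
L = (r1+r2)·wrap + 2·C·cosβ = 19·3.7349 + 2·62.1611 = 195.2847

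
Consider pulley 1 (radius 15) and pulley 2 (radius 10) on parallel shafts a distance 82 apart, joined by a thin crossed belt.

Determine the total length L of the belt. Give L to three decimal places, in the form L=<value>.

crossed belt: β = asin((r1+r2)/C) = asin(25/82) = 17.7508°
wrap1 = wrap2 = π + 2β = 215.5017°
tangent length = C·cosβ = 78.0961
L = (r1+r2)·wrap + 2·C·cosβ = 25·3.7612 + 2·78.0961 = 250.2225

L=250.223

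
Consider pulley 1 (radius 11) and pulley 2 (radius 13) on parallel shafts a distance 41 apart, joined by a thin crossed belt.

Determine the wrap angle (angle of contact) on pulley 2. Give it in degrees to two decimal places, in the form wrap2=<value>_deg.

crossed belt: β = asin((r1+r2)/C) = asin(24/41) = 35.8288°
wrap1 = wrap2 = π + 2β = 251.6577°

wrap2=251.66_deg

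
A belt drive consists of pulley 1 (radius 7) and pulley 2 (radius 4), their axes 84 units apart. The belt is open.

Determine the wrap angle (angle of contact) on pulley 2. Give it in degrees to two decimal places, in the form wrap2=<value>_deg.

wrap2=175.91_deg

open belt: β = asin((r2−r1)/C) = asin(-3/84) = -2.0467°
wrap1 = π − 2β = 184.0934°
wrap2 = π + 2β = 175.9066°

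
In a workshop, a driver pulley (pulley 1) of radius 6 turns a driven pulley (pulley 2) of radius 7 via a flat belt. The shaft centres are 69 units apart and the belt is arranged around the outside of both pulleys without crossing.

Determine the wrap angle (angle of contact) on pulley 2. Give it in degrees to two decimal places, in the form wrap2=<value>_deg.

wrap2=181.66_deg

open belt: β = asin((r2−r1)/C) = asin(1/69) = 0.8304°
wrap1 = π − 2β = 178.3392°
wrap2 = π + 2β = 181.6608°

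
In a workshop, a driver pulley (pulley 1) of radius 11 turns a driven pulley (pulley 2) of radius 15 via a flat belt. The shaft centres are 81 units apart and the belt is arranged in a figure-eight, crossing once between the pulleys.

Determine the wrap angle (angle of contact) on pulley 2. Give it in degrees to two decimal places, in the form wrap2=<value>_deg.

crossed belt: β = asin((r1+r2)/C) = asin(26/81) = 18.7227°
wrap1 = wrap2 = π + 2β = 217.4453°

wrap2=217.45_deg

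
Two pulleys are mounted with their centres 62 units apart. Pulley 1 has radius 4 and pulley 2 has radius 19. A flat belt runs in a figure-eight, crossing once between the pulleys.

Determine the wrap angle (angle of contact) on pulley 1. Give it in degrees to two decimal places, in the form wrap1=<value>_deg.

wrap1=223.55_deg

crossed belt: β = asin((r1+r2)/C) = asin(23/62) = 21.7753°
wrap1 = wrap2 = π + 2β = 223.5506°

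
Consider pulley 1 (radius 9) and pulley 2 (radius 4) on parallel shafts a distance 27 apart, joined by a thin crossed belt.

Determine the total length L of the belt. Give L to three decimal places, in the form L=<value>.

L=101.230

crossed belt: β = asin((r1+r2)/C) = asin(13/27) = 28.7822°
wrap1 = wrap2 = π + 2β = 237.5644°
tangent length = C·cosβ = 23.6643
L = (r1+r2)·wrap + 2·C·cosβ = 13·4.1463 + 2·23.6643 = 101.2303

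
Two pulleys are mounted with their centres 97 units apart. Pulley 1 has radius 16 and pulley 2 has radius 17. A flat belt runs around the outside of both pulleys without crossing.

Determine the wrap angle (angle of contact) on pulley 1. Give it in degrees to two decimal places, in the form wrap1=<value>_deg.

open belt: β = asin((r2−r1)/C) = asin(1/97) = 0.5907°
wrap1 = π − 2β = 178.8186°
wrap2 = π + 2β = 181.1814°

wrap1=178.82_deg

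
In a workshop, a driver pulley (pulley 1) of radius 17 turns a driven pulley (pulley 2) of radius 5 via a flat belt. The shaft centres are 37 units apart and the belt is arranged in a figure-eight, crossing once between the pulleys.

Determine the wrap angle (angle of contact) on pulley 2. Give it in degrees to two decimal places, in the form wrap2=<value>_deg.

crossed belt: β = asin((r1+r2)/C) = asin(22/37) = 36.4837°
wrap1 = wrap2 = π + 2β = 252.9675°

wrap2=252.97_deg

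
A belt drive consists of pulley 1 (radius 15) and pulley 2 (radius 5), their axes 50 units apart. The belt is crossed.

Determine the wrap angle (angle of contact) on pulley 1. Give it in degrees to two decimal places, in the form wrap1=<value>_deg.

wrap1=227.16_deg

crossed belt: β = asin((r1+r2)/C) = asin(20/50) = 23.5782°
wrap1 = wrap2 = π + 2β = 227.1564°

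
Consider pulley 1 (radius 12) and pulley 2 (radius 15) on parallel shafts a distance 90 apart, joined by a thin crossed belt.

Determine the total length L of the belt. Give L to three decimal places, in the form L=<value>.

L=272.985

crossed belt: β = asin((r1+r2)/C) = asin(27/90) = 17.4576°
wrap1 = wrap2 = π + 2β = 214.9152°
tangent length = C·cosβ = 85.8545
L = (r1+r2)·wrap + 2·C·cosβ = 27·3.7510 + 2·85.8545 = 272.9855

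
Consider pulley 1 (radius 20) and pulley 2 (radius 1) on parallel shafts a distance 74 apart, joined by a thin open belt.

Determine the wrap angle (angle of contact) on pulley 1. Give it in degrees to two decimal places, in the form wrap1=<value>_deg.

open belt: β = asin((r2−r1)/C) = asin(-19/74) = -14.8777°
wrap1 = π − 2β = 209.7554°
wrap2 = π + 2β = 150.2446°

wrap1=209.76_deg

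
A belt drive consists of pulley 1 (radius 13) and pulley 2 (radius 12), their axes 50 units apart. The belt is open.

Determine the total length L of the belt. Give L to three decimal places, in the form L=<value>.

L=178.560

open belt: β = asin((r2−r1)/C) = asin(-1/50) = -1.1460°
wrap1 = π − 2β = 182.2920°
wrap2 = π + 2β = 177.7080°
tangent length = C·cosβ = 49.9900
L = r1·wrap1 + r2·wrap2 + 2·C·cosβ = 13·3.1816 + 12·3.1016 + 2·49.9900 = 178.5598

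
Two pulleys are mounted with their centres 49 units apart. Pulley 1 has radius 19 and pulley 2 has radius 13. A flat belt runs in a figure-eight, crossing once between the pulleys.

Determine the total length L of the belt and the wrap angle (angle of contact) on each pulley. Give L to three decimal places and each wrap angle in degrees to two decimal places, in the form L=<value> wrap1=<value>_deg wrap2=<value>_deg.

L=220.291 wrap1=261.55_deg wrap2=261.55_deg

crossed belt: β = asin((r1+r2)/C) = asin(32/49) = 40.7728°
wrap1 = wrap2 = π + 2β = 261.5456°
tangent length = C·cosβ = 37.1080
L = (r1+r2)·wrap + 2·C·cosβ = 32·4.5648 + 2·37.1080 = 220.2905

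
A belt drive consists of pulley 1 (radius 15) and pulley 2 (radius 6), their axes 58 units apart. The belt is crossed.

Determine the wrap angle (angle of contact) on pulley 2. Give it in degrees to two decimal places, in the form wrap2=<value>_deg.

wrap2=222.45_deg

crossed belt: β = asin((r1+r2)/C) = asin(21/58) = 21.2273°
wrap1 = wrap2 = π + 2β = 222.4546°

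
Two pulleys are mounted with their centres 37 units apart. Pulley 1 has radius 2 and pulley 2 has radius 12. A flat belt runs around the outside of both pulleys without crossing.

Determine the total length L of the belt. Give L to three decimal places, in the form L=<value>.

open belt: β = asin((r2−r1)/C) = asin(10/37) = 15.6804°
wrap1 = π − 2β = 148.6393°
wrap2 = π + 2β = 211.3607°
tangent length = C·cosβ = 35.6230
L = r1·wrap1 + r2·wrap2 + 2·C·cosβ = 2·2.5942 + 12·3.6889 + 2·35.6230 = 120.7018

L=120.702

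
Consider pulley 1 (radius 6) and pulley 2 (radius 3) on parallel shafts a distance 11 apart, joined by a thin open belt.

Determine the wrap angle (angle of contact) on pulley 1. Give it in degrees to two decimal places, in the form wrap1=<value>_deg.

wrap1=211.65_deg

open belt: β = asin((r2−r1)/C) = asin(-3/11) = -15.8266°
wrap1 = π − 2β = 211.6532°
wrap2 = π + 2β = 148.3468°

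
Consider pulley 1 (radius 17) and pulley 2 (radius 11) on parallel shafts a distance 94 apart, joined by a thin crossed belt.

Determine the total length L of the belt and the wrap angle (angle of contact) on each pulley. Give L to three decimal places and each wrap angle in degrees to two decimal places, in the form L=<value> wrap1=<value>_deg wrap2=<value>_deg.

crossed belt: β = asin((r1+r2)/C) = asin(28/94) = 17.3299°
wrap1 = wrap2 = π + 2β = 214.6597°
tangent length = C·cosβ = 89.7329
L = (r1+r2)·wrap + 2·C·cosβ = 28·3.7465 + 2·89.7329 = 284.3684

L=284.368 wrap1=214.66_deg wrap2=214.66_deg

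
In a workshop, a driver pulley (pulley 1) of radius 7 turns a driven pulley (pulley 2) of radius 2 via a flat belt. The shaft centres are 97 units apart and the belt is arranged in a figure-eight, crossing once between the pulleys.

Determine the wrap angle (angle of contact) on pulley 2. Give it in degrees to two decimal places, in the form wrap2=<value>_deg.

wrap2=190.65_deg

crossed belt: β = asin((r1+r2)/C) = asin(9/97) = 5.3238°
wrap1 = wrap2 = π + 2β = 190.6475°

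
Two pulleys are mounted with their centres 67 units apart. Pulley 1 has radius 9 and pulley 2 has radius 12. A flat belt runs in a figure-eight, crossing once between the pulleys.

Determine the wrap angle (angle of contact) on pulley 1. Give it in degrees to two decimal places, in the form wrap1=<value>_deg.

wrap1=216.53_deg

crossed belt: β = asin((r1+r2)/C) = asin(21/67) = 18.2662°
wrap1 = wrap2 = π + 2β = 216.5325°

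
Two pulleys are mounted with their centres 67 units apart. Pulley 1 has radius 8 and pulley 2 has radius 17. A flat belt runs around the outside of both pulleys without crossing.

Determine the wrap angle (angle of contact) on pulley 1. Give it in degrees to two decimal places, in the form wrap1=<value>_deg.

open belt: β = asin((r2−r1)/C) = asin(9/67) = 7.7198°
wrap1 = π − 2β = 164.5604°
wrap2 = π + 2β = 195.4396°

wrap1=164.56_deg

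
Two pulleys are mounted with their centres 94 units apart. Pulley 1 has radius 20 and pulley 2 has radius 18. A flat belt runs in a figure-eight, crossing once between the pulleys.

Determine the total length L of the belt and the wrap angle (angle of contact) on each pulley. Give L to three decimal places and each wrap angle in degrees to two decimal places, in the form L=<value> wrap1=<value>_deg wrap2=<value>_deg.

L=322.963 wrap1=227.69_deg wrap2=227.69_deg

crossed belt: β = asin((r1+r2)/C) = asin(38/94) = 23.8445°
wrap1 = wrap2 = π + 2β = 227.6889°
tangent length = C·cosβ = 85.9767
L = (r1+r2)·wrap + 2·C·cosβ = 38·3.9739 + 2·85.9767 = 322.9625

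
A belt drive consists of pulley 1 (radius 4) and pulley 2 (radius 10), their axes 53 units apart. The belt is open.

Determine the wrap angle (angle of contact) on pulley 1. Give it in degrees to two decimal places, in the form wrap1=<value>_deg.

wrap1=167.00_deg

open belt: β = asin((r2−r1)/C) = asin(6/53) = 6.5002°
wrap1 = π − 2β = 166.9995°
wrap2 = π + 2β = 193.0005°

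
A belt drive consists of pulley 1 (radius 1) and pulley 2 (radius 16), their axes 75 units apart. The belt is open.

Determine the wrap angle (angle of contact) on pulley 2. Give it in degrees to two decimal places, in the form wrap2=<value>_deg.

wrap2=203.07_deg

open belt: β = asin((r2−r1)/C) = asin(15/75) = 11.5370°
wrap1 = π − 2β = 156.9261°
wrap2 = π + 2β = 203.0739°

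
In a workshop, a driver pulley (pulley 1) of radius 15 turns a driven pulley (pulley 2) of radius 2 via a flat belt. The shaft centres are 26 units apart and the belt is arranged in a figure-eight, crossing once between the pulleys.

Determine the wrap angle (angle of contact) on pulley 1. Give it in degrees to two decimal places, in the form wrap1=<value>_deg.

crossed belt: β = asin((r1+r2)/C) = asin(17/26) = 40.8322°
wrap1 = wrap2 = π + 2β = 261.6644°

wrap1=261.66_deg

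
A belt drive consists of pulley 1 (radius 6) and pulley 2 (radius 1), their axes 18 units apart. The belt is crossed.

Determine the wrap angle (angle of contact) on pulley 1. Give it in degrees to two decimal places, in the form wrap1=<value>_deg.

wrap1=225.77_deg

crossed belt: β = asin((r1+r2)/C) = asin(7/18) = 22.8854°
wrap1 = wrap2 = π + 2β = 225.7708°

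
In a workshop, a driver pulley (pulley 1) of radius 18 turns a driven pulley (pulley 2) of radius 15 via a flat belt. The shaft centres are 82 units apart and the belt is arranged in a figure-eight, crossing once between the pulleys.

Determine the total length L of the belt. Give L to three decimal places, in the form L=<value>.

L=281.142

crossed belt: β = asin((r1+r2)/C) = asin(33/82) = 23.7307°
wrap1 = wrap2 = π + 2β = 227.4615°
tangent length = C·cosβ = 75.0666
L = (r1+r2)·wrap + 2·C·cosβ = 33·3.9700 + 2·75.0666 = 281.1417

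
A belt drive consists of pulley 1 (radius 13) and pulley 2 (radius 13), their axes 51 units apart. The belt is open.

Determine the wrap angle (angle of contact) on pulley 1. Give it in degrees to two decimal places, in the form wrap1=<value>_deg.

wrap1=180.00_deg

open belt: β = asin((r2−r1)/C) = asin(0/51) = 0.0000°
wrap1 = π − 2β = 180.0000°
wrap2 = π + 2β = 180.0000°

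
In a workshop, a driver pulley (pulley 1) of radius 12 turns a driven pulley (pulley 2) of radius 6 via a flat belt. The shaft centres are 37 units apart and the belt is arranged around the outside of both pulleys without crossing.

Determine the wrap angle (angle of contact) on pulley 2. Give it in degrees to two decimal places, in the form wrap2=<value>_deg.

open belt: β = asin((r2−r1)/C) = asin(-6/37) = -9.3324°
wrap1 = π − 2β = 198.6648°
wrap2 = π + 2β = 161.3352°

wrap2=161.34_deg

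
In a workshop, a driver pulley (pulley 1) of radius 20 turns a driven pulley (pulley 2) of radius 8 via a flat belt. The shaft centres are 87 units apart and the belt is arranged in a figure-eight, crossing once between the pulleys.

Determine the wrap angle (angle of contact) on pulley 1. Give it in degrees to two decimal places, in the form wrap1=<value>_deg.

wrap1=217.55_deg

crossed belt: β = asin((r1+r2)/C) = asin(28/87) = 18.7742°
wrap1 = wrap2 = π + 2β = 217.5484°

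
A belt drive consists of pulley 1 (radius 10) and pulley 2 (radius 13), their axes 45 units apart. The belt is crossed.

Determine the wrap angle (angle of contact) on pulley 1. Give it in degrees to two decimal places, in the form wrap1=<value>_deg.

wrap1=241.48_deg

crossed belt: β = asin((r1+r2)/C) = asin(23/45) = 30.7379°
wrap1 = wrap2 = π + 2β = 241.4757°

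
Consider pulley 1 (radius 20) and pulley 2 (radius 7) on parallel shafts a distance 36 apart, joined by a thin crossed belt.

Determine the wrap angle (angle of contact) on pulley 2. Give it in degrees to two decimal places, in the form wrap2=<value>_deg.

crossed belt: β = asin((r1+r2)/C) = asin(27/36) = 48.5904°
wrap1 = wrap2 = π + 2β = 277.1808°

wrap2=277.18_deg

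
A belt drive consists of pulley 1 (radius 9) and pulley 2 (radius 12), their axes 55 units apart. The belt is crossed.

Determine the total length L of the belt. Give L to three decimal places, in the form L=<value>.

crossed belt: β = asin((r1+r2)/C) = asin(21/55) = 22.4464°
wrap1 = wrap2 = π + 2β = 224.8927°
tangent length = C·cosβ = 50.8331
L = (r1+r2)·wrap + 2·C·cosβ = 21·3.9251 + 2·50.8331 = 184.0936

L=184.094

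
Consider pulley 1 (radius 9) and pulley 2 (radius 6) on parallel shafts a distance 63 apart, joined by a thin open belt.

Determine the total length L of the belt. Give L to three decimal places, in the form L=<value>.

open belt: β = asin((r2−r1)/C) = asin(-3/63) = -2.7294°
wrap1 = π − 2β = 185.4588°
wrap2 = π + 2β = 174.5412°
tangent length = C·cosβ = 62.9285
L = r1·wrap1 + r2·wrap2 + 2·C·cosβ = 9·3.2369 + 6·3.0463 + 2·62.9285 = 173.2668

L=173.267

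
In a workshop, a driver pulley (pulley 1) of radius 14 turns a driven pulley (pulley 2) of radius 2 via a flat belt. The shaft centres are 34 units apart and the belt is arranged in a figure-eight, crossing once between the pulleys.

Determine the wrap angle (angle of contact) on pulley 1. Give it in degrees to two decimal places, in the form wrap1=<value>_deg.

crossed belt: β = asin((r1+r2)/C) = asin(16/34) = 28.0725°
wrap1 = wrap2 = π + 2β = 236.1450°

wrap1=236.14_deg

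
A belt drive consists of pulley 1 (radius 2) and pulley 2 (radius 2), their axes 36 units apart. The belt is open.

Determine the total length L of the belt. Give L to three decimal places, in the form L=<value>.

open belt: β = asin((r2−r1)/C) = asin(0/36) = 0.0000°
wrap1 = π − 2β = 180.0000°
wrap2 = π + 2β = 180.0000°
tangent length = C·cosβ = 36.0000
L = r1·wrap1 + r2·wrap2 + 2·C·cosβ = 2·3.1416 + 2·3.1416 + 2·36.0000 = 84.5664

L=84.566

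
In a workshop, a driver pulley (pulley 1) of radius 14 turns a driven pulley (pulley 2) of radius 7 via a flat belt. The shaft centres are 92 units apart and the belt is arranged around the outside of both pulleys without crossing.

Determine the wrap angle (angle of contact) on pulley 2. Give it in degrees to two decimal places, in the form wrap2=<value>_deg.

open belt: β = asin((r2−r1)/C) = asin(-7/92) = -4.3637°
wrap1 = π − 2β = 188.7274°
wrap2 = π + 2β = 171.2726°

wrap2=171.27_deg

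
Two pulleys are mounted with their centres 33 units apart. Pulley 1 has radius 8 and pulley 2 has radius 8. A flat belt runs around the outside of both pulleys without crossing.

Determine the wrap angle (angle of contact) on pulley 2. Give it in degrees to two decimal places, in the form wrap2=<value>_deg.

wrap2=180.00_deg

open belt: β = asin((r2−r1)/C) = asin(0/33) = 0.0000°
wrap1 = π − 2β = 180.0000°
wrap2 = π + 2β = 180.0000°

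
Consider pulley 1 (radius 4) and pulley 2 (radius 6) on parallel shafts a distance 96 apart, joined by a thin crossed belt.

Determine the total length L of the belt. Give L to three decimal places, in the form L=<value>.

crossed belt: β = asin((r1+r2)/C) = asin(10/96) = 5.9792°
wrap1 = wrap2 = π + 2β = 191.9583°
tangent length = C·cosβ = 95.4777
L = (r1+r2)·wrap + 2·C·cosβ = 10·3.3503 + 2·95.4777 = 224.4585

L=224.459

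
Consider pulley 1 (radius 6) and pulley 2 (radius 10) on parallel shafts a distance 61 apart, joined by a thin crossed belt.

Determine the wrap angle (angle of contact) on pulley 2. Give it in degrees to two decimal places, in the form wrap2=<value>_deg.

wrap2=210.41_deg

crossed belt: β = asin((r1+r2)/C) = asin(16/61) = 15.2063°
wrap1 = wrap2 = π + 2β = 210.4126°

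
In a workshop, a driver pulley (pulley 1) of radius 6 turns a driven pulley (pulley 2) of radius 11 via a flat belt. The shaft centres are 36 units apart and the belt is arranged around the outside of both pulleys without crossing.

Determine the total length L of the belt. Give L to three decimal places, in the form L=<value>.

open belt: β = asin((r2−r1)/C) = asin(5/36) = 7.9836°
wrap1 = π − 2β = 164.0329°
wrap2 = π + 2β = 195.9671°
tangent length = C·cosβ = 35.6511
L = r1·wrap1 + r2·wrap2 + 2·C·cosβ = 6·2.8629 + 11·3.4203 + 2·35.6511 = 126.1026

L=126.103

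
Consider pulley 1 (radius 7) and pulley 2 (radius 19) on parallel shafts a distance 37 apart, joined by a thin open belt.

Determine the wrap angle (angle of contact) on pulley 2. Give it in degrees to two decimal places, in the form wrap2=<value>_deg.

open belt: β = asin((r2−r1)/C) = asin(12/37) = 18.9246°
wrap1 = π − 2β = 142.1507°
wrap2 = π + 2β = 217.8493°

wrap2=217.85_deg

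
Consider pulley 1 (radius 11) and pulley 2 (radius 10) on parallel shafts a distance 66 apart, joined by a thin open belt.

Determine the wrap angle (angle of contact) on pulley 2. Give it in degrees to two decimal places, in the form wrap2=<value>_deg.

open belt: β = asin((r2−r1)/C) = asin(-1/66) = -0.8682°
wrap1 = π − 2β = 181.7363°
wrap2 = π + 2β = 178.2637°

wrap2=178.26_deg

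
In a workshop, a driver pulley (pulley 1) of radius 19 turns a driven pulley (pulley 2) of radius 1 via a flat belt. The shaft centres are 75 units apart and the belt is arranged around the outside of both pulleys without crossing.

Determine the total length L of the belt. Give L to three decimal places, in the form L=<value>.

L=217.173

open belt: β = asin((r2−r1)/C) = asin(-18/75) = -13.8865°
wrap1 = π − 2β = 207.7731°
wrap2 = π + 2β = 152.2269°
tangent length = C·cosβ = 72.8080
L = r1·wrap1 + r2·wrap2 + 2·C·cosβ = 19·3.6263 + 1·2.6569 + 2·72.8080 = 217.1730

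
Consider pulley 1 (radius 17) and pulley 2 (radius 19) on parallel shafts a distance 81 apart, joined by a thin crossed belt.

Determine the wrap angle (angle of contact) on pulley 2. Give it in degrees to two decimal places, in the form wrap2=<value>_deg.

wrap2=232.78_deg

crossed belt: β = asin((r1+r2)/C) = asin(36/81) = 26.3878°
wrap1 = wrap2 = π + 2β = 232.7756°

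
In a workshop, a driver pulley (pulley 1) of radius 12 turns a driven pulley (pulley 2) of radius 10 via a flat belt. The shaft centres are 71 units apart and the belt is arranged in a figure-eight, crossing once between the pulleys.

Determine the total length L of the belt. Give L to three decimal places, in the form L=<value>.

crossed belt: β = asin((r1+r2)/C) = asin(22/71) = 18.0507°
wrap1 = wrap2 = π + 2β = 216.1015°
tangent length = C·cosβ = 67.5056
L = (r1+r2)·wrap + 2·C·cosβ = 22·3.7717 + 2·67.5056 = 217.9881

L=217.988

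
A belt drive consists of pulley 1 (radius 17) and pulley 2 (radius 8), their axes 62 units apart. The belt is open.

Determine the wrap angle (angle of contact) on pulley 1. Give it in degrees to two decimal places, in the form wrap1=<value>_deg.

wrap1=196.69_deg

open belt: β = asin((r2−r1)/C) = asin(-9/62) = -8.3466°
wrap1 = π − 2β = 196.6932°
wrap2 = π + 2β = 163.3068°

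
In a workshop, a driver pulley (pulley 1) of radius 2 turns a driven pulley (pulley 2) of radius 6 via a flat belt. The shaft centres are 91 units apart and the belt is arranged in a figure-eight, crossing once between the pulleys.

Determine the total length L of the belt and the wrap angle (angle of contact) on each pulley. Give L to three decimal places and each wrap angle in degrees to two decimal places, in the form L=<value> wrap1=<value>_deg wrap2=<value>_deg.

crossed belt: β = asin((r1+r2)/C) = asin(8/91) = 5.0435°
wrap1 = wrap2 = π + 2β = 190.0870°
tangent length = C·cosβ = 90.6477
L = (r1+r2)·wrap + 2·C·cosβ = 8·3.3176 + 2·90.6477 = 207.8365

L=207.836 wrap1=190.09_deg wrap2=190.09_deg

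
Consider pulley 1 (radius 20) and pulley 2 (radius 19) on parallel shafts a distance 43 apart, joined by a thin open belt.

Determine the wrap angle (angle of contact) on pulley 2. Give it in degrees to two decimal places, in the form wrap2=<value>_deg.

wrap2=177.33_deg

open belt: β = asin((r2−r1)/C) = asin(-1/43) = -1.3326°
wrap1 = π − 2β = 182.6652°
wrap2 = π + 2β = 177.3348°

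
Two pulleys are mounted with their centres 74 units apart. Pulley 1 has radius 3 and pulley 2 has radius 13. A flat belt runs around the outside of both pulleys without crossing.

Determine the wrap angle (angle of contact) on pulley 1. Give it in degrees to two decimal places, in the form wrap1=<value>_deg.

wrap1=164.47_deg

open belt: β = asin((r2−r1)/C) = asin(10/74) = 7.7664°
wrap1 = π − 2β = 164.4671°
wrap2 = π + 2β = 195.5329°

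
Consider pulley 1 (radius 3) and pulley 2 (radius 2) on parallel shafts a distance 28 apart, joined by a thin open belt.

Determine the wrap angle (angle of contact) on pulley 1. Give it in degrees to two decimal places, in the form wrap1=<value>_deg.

open belt: β = asin((r2−r1)/C) = asin(-1/28) = -2.0467°
wrap1 = π − 2β = 184.0934°
wrap2 = π + 2β = 175.9066°

wrap1=184.09_deg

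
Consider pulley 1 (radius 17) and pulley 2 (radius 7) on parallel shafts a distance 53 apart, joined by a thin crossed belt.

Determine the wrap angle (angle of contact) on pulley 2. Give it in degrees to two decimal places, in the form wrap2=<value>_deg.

crossed belt: β = asin((r1+r2)/C) = asin(24/53) = 26.9254°
wrap1 = wrap2 = π + 2β = 233.8508°

wrap2=233.85_deg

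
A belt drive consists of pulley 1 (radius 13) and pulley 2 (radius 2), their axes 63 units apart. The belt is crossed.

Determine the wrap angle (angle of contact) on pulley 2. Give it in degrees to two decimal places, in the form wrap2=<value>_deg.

crossed belt: β = asin((r1+r2)/C) = asin(15/63) = 13.7741°
wrap1 = wrap2 = π + 2β = 207.5483°

wrap2=207.55_deg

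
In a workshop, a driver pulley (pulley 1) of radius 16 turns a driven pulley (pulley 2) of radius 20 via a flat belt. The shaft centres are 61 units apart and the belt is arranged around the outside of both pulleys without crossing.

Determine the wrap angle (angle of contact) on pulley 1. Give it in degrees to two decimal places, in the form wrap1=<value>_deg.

open belt: β = asin((r2−r1)/C) = asin(4/61) = 3.7598°
wrap1 = π − 2β = 172.4804°
wrap2 = π + 2β = 187.5196°

wrap1=172.48_deg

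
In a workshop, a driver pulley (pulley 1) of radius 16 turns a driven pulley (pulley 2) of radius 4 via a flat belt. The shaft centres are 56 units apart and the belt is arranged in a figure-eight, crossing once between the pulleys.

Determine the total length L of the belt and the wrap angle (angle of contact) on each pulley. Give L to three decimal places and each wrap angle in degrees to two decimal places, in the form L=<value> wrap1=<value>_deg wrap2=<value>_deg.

crossed belt: β = asin((r1+r2)/C) = asin(20/56) = 20.9248°
wrap1 = wrap2 = π + 2β = 221.8497°
tangent length = C·cosβ = 52.3068
L = (r1+r2)·wrap + 2·C·cosβ = 20·3.8720 + 2·52.3068 = 182.0537

L=182.054 wrap1=221.85_deg wrap2=221.85_deg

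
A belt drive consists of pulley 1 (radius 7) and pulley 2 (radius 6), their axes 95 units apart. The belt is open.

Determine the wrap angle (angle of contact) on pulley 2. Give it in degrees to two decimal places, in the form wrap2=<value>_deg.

open belt: β = asin((r2−r1)/C) = asin(-1/95) = -0.6031°
wrap1 = π − 2β = 181.2062°
wrap2 = π + 2β = 178.7938°

wrap2=178.79_deg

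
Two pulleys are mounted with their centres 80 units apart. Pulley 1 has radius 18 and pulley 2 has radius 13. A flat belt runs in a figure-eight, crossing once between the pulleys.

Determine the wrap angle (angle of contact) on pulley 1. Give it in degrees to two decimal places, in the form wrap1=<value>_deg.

wrap1=225.60_deg

crossed belt: β = asin((r1+r2)/C) = asin(31/80) = 22.7990°
wrap1 = wrap2 = π + 2β = 225.5981°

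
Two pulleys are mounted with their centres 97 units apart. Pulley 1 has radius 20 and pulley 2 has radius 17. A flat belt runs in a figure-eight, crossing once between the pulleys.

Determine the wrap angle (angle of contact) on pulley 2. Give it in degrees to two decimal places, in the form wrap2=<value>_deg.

crossed belt: β = asin((r1+r2)/C) = asin(37/97) = 22.4231°
wrap1 = wrap2 = π + 2β = 224.8462°

wrap2=224.85_deg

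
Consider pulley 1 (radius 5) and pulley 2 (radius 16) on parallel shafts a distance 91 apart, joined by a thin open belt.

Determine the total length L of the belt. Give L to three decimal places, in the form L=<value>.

open belt: β = asin((r2−r1)/C) = asin(11/91) = 6.9428°
wrap1 = π − 2β = 166.1143°
wrap2 = π + 2β = 193.8857°
tangent length = C·cosβ = 90.3327
L = r1·wrap1 + r2·wrap2 + 2·C·cosβ = 5·2.8992 + 16·3.3839 + 2·90.3327 = 249.3047

L=249.305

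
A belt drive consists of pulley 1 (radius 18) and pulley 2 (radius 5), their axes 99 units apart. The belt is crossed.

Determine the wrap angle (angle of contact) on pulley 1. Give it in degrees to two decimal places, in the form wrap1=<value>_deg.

crossed belt: β = asin((r1+r2)/C) = asin(23/99) = 13.4339°
wrap1 = wrap2 = π + 2β = 206.8678°

wrap1=206.87_deg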